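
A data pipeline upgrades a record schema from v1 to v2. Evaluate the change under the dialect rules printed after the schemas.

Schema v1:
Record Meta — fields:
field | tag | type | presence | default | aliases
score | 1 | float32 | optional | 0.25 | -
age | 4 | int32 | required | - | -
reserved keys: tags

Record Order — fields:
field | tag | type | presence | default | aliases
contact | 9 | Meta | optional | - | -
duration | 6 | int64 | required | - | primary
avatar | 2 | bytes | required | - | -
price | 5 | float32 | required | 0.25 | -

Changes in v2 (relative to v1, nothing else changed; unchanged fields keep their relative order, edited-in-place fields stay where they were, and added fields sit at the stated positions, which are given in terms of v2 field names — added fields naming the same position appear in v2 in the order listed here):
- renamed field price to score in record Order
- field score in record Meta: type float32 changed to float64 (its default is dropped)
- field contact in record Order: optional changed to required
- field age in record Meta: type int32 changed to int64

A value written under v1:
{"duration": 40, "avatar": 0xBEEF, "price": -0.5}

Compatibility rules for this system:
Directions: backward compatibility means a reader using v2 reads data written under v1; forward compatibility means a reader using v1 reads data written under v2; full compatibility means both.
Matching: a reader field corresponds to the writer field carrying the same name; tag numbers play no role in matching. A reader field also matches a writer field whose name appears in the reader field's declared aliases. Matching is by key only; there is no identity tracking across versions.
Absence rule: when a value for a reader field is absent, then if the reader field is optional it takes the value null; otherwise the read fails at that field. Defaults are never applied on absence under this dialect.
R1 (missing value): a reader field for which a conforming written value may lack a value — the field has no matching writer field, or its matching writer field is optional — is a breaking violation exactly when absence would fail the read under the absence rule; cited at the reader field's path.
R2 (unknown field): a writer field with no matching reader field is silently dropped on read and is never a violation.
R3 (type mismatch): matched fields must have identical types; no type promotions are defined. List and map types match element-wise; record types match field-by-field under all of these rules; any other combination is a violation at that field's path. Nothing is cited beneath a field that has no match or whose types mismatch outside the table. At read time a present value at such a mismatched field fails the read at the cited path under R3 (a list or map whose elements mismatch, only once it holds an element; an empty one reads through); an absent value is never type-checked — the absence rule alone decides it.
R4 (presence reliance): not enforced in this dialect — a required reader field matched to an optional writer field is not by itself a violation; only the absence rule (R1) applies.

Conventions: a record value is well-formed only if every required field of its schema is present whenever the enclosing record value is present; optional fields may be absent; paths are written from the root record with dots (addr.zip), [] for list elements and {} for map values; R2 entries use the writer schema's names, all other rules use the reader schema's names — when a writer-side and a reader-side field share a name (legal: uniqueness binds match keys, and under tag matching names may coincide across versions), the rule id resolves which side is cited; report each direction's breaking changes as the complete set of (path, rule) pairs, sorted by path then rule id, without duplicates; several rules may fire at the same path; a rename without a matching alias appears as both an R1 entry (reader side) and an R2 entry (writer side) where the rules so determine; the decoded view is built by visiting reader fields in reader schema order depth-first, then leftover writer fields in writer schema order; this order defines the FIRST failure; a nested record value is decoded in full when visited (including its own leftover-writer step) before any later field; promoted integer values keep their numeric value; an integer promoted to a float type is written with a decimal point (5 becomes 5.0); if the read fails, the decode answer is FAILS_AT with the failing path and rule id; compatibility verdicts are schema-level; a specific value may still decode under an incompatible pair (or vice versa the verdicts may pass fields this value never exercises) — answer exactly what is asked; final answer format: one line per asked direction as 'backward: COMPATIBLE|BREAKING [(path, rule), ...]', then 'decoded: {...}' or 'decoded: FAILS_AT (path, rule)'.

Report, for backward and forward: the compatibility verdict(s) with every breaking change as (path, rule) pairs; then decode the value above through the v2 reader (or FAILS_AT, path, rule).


arrows below run writer -> reader for Order
checking backward for Order: reader v2 against writer v1:
  contact <- contact (Meta -> Meta, writer optional)
  duration <- duration (int64 -> int64, writer required)
  avatar <- avatar (bytes -> bytes, writer required)
  score: no writer match
  writer field price has no reader counterpart
  contact.score <- contact.score (float32 -> float64, writer optional)
  contact.age <- contact.age (int32 -> int64, writer required)
  breaking: (contact, R1)
  breaking: (contact.age, R3)
  breaking: (contact.score, R3)
  breaking: (score, R1)
  => 4 violation(s): backward is BREAKING for Order
checking forward for Order: reader v1 against writer v2:
  contact <- contact (Meta -> Meta, writer required)
  duration <- duration (int64 -> int64, writer required)
  avatar <- avatar (bytes -> bytes, writer required)
  price: no writer match
  writer field score has no reader counterpart
  contact.score <- contact.score (float64 -> float32, writer optional)
  contact.age <- contact.age (int64 -> int32, writer required)
  breaking: (contact.age, R3)
  breaking: (contact.score, R3)
  breaking: (price, R1)
  => 3 violation(s): forward is BREAKING for Order
decode (reader v2):
  read fails at contact under R1 (no fill)
  => FAILS_AT (contact, R1)

backward: BREAKING [(contact, R1), (contact.age, R3), (contact.score, R3), (score, R1)]; forward: BREAKING [(contact.age, R3), (contact.score, R3), (price, R1)]; decoded: FAILS_AT (contact, R1)


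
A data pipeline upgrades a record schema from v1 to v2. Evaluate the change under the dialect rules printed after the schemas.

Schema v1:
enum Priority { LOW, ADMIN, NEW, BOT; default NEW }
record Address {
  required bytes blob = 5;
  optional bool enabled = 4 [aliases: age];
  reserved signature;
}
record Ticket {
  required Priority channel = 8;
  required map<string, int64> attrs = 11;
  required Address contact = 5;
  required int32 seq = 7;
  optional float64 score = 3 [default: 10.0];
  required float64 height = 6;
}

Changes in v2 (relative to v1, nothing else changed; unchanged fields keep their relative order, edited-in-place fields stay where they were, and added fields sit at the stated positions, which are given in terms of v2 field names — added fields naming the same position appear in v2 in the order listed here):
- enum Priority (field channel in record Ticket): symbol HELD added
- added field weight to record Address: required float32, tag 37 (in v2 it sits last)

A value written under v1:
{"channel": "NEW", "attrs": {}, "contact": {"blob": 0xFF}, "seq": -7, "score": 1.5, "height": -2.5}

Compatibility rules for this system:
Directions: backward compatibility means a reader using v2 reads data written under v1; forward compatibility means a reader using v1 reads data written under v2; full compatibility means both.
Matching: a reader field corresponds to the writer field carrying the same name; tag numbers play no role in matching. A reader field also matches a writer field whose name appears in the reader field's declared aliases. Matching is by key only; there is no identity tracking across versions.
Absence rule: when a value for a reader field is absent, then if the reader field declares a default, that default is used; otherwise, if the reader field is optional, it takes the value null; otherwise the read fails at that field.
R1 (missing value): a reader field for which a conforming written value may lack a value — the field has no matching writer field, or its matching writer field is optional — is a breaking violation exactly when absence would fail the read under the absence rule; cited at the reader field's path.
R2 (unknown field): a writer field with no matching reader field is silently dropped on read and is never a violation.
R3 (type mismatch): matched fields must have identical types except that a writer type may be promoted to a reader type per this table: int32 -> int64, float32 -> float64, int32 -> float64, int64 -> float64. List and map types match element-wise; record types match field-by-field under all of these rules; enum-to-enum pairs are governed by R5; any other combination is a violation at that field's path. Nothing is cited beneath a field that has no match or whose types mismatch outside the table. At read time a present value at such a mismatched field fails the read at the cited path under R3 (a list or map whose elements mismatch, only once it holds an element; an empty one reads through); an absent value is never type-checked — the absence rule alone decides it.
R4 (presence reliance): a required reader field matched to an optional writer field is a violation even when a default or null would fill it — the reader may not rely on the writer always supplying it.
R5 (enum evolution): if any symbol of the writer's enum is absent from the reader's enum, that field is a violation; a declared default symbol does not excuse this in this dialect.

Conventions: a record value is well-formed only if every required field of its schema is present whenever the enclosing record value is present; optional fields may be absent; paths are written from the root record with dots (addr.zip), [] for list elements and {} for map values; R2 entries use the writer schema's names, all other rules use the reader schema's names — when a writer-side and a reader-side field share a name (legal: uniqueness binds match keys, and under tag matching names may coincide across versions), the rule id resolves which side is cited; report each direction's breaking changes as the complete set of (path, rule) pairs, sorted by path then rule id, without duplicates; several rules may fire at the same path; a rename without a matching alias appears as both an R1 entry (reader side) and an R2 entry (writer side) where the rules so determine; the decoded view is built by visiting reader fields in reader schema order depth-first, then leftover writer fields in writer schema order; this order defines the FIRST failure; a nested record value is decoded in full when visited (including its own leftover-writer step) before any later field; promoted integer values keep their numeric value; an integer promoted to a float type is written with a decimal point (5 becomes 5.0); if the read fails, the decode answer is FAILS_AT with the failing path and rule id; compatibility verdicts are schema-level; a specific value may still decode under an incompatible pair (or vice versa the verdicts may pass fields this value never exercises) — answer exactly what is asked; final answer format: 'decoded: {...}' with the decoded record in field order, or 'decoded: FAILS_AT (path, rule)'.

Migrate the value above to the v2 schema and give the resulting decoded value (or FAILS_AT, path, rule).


arrows below run writer -> reader for Ticket
decode walk for Ticket under reader schema v2:
  channel := "NEW"
  attrs := {}
  contact.blob := 0xFF
  contact.enabled := null (not supplied -> null)
  read fails at contact.weight under R1 (no fill)
  => FAILS_AT (contact.weight, R1)
the rest of the Ticket diff is inert for this question:
  enum Priority (field channel in record Ticket): symbol HELD added -> affects the rule determinations only; this particular Ticket value decodes identically

decoded: FAILS_AT (contact.weight, R1)


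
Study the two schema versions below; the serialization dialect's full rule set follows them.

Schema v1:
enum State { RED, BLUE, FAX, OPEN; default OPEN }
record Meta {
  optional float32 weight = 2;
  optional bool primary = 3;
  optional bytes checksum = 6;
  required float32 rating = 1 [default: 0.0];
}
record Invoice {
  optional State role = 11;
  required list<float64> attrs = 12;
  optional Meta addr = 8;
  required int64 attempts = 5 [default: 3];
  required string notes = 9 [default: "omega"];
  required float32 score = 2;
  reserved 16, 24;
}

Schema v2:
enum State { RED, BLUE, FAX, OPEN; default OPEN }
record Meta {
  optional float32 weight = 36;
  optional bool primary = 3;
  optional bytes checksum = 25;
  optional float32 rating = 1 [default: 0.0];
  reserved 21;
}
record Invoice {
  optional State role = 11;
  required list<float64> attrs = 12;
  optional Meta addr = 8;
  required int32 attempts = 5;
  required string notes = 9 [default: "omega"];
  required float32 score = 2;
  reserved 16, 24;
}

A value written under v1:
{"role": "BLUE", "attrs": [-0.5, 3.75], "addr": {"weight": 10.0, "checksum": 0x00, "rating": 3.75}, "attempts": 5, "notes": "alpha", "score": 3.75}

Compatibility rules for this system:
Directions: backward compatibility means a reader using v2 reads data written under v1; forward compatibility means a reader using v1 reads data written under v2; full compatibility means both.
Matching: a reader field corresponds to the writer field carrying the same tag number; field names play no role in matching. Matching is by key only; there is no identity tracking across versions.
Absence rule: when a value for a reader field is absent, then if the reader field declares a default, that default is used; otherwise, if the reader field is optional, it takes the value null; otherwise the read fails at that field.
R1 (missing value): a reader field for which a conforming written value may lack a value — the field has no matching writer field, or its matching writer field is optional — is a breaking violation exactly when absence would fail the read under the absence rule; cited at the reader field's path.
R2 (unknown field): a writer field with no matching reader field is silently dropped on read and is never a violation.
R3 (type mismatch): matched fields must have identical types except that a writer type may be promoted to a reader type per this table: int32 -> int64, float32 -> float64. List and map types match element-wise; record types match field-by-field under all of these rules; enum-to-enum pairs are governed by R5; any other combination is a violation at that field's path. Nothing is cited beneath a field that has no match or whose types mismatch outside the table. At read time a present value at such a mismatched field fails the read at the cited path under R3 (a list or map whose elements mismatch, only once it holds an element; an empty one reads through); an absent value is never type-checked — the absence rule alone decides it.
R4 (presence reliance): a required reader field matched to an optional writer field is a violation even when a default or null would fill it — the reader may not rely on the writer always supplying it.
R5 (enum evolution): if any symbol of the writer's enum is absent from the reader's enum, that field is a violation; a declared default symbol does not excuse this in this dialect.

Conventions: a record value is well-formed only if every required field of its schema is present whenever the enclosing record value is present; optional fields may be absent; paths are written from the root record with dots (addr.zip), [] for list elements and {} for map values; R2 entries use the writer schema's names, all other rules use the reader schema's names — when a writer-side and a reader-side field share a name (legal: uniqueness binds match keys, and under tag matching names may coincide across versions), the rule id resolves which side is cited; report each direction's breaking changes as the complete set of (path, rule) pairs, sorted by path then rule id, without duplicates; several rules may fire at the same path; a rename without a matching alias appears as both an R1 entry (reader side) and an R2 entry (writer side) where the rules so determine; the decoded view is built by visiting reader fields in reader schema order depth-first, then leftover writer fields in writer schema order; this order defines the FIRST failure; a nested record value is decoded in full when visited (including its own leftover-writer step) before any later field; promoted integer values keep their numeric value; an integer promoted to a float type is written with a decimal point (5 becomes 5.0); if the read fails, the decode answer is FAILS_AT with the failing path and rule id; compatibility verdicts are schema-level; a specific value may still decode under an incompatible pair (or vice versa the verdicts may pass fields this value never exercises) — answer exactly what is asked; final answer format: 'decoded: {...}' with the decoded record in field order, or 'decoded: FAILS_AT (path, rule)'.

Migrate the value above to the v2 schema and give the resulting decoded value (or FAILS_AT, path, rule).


the writer's type comes first in each Invoice pair
decode walk for Invoice under reader schema v2:
  role := "BLUE"
  attrs := [-0.5, 3.75]
  addr.weight := null (missing; optional => null)
  addr.primary := null (missing; optional => null)
  addr.checksum := null (missing; optional => null)
  addr.rating := 3.75
  writer addr.weight: no reader field; dropped
  writer addr.checksum: no reader field; dropped
  read fails at attempts under R3
  => FAILS_AT (attempts, R3)
the rest of the Invoice diff is inert for this question:
  field weight in record Meta: tag 2 changed to 36 -> inert under this dialect — no rule fires on Invoice and the result does not move
  field checksum in record Meta: tag 6 changed to 25 -> inert under this dialect — no rule fires on Invoice and the result does not move
  field rating in record Meta: required changed to optional -> changes Invoice's schema-level verdicts only — the decode of this value is the same

decoded: FAILS_AT (attempts, R3)


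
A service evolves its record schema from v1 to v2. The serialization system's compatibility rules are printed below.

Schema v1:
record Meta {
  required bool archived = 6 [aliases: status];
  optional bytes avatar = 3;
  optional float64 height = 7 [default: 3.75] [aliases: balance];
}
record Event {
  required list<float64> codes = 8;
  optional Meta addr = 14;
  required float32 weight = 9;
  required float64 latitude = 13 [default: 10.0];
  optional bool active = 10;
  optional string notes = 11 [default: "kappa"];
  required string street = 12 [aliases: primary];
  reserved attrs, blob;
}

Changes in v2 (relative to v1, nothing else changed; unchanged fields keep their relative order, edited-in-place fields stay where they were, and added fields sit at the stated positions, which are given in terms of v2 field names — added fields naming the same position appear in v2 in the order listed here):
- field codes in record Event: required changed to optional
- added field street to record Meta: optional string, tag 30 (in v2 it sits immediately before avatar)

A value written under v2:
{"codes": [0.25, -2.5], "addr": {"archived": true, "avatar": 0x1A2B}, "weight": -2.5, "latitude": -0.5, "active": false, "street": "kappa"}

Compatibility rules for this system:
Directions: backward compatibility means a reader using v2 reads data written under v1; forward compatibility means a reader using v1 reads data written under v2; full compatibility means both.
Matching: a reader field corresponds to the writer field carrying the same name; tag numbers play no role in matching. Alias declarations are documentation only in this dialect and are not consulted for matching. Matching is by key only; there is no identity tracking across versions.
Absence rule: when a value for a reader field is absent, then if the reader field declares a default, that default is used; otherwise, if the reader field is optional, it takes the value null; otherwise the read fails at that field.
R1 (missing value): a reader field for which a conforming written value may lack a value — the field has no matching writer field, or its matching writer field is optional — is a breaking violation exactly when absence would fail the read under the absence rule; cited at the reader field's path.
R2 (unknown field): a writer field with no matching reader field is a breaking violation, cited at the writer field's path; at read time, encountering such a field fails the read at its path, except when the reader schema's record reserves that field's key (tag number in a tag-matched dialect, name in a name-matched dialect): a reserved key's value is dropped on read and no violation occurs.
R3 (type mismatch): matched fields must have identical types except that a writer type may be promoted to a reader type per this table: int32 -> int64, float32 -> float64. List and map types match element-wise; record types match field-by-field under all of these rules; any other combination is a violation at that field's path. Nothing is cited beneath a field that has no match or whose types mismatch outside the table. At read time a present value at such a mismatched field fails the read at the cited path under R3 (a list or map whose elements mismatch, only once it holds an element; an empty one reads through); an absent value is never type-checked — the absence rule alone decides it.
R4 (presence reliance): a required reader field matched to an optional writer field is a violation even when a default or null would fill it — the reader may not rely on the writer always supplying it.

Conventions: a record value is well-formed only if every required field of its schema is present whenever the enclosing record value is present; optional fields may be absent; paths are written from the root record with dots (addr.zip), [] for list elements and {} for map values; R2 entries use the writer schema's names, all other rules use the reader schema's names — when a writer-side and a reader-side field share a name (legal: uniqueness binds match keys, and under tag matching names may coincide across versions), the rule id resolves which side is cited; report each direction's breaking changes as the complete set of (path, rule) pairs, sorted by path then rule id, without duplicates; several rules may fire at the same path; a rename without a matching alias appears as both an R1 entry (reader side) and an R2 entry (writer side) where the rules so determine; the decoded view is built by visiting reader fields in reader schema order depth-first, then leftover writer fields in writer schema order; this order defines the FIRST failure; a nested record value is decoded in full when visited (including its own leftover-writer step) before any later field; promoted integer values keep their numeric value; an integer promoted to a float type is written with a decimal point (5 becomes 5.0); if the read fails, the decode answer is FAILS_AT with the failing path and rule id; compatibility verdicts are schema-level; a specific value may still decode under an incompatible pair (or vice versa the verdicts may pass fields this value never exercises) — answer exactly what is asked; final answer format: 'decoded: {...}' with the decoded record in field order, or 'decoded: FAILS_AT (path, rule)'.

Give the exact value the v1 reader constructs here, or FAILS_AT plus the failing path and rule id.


decoded: {"codes": [0.25, -2.5], "addr": {"archived": true, "avatar": 0x1A2B, "height": 3.75}, "weight": -2.5, "latitude": -0.5, "active": false, "notes": "kappa", "street": "kappa"}

the writer's type comes first in each Event pair
migrating the Event value to v1:
  codes := [0.25, -2.5]
  addr.archived := true
  addr.avatar := 0x1A2B
  addr.height := 3.75 (absent -> default)
  weight := -2.5
  latitude := -0.5
  active := false
  notes := "kappa" (absent -> default)
  street := "kappa"
  => decoded: {"codes": [0.25, -2.5], "addr": {"archived": true, "avatar": 0x1A2B, "height": 3.75}, "weight": -2.5, "latitude": -0.5, "active": false, "notes": "kappa", "street": "kappa"}
ruling out the remaining Event differences:
  field codes in record Event: required changed to optional -> shifts the Event verdicts, not this decode
  added field street to record Meta: optional string, tag 30 (in v2 it sits immediately before avatar) -> shifts the Event verdicts, not this decode


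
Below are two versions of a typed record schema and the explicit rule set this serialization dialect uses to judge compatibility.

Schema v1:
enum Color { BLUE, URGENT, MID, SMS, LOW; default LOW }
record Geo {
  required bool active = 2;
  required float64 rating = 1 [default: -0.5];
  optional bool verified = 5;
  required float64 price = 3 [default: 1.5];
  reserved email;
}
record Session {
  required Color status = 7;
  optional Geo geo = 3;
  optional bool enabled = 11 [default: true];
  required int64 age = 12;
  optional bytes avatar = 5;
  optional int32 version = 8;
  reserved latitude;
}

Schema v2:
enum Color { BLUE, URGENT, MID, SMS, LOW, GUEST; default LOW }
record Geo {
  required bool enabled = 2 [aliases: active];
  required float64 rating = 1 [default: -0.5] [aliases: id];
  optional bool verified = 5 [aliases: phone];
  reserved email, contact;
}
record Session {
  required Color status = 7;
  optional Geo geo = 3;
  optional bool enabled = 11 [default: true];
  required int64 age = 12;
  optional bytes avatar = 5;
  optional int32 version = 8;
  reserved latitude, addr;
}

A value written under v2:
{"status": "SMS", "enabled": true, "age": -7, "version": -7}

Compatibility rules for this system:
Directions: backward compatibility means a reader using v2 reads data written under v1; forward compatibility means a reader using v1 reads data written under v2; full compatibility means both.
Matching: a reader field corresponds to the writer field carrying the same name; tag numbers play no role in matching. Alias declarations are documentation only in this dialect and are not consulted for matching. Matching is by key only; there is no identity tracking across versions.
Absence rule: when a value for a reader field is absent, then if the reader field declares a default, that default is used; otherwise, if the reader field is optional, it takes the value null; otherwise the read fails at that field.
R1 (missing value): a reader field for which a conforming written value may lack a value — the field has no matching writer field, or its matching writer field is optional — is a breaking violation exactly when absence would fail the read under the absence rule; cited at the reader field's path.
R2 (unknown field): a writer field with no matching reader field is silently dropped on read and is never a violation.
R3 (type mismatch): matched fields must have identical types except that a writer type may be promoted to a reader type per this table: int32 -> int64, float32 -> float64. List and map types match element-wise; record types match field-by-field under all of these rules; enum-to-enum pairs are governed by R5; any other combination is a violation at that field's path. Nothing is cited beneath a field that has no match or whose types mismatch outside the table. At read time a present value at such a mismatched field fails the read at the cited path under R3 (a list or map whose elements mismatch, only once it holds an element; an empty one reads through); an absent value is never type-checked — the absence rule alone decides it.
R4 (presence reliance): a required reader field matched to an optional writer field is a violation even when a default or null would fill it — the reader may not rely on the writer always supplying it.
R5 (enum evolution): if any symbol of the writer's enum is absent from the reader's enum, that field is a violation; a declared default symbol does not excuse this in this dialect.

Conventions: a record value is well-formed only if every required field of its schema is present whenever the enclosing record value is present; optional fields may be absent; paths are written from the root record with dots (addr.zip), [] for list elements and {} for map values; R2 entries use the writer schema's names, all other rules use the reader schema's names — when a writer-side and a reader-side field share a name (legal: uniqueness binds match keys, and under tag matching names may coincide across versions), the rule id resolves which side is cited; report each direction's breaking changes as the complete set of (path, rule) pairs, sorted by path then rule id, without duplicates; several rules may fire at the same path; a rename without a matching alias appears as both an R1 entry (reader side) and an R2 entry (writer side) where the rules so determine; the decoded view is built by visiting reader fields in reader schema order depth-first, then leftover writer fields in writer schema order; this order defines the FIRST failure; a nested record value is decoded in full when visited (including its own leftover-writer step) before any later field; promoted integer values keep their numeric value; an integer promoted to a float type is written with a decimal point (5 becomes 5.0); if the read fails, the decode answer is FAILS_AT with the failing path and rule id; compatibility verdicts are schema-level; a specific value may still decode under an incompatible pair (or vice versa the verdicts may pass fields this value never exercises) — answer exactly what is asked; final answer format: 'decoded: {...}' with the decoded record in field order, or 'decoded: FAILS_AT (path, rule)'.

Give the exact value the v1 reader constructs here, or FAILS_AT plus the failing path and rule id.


the writer's type comes first in each Session pair
migrating the Session value to v1:
  status := "SMS"
  geo := null (missing; optional => null)
  enabled := true
  age := -7
  avatar := null (missing; optional => null)
  version := -7
  => decoded: {"status": "SMS", "geo": null, "enabled": true, "age": -7, "avatar": null, "version": -7}
diffs on Session not affecting the asked answer:
  renamed field active to enabled in record Geo (alias active declared on the renamed field) -> schema-level compatibility only; this Session value's decode is unchanged
  enum Color (field status in record Session): symbol GUEST added -> schema-level compatibility only; this Session value's decode is unchanged
  removed field price from record Geo -> triggers nothing under the printed rules; the Session answer is the same either way

decoded: {"status": "SMS", "geo": null, "enabled": true, "age": -7, "avatar": null, "version": -7}


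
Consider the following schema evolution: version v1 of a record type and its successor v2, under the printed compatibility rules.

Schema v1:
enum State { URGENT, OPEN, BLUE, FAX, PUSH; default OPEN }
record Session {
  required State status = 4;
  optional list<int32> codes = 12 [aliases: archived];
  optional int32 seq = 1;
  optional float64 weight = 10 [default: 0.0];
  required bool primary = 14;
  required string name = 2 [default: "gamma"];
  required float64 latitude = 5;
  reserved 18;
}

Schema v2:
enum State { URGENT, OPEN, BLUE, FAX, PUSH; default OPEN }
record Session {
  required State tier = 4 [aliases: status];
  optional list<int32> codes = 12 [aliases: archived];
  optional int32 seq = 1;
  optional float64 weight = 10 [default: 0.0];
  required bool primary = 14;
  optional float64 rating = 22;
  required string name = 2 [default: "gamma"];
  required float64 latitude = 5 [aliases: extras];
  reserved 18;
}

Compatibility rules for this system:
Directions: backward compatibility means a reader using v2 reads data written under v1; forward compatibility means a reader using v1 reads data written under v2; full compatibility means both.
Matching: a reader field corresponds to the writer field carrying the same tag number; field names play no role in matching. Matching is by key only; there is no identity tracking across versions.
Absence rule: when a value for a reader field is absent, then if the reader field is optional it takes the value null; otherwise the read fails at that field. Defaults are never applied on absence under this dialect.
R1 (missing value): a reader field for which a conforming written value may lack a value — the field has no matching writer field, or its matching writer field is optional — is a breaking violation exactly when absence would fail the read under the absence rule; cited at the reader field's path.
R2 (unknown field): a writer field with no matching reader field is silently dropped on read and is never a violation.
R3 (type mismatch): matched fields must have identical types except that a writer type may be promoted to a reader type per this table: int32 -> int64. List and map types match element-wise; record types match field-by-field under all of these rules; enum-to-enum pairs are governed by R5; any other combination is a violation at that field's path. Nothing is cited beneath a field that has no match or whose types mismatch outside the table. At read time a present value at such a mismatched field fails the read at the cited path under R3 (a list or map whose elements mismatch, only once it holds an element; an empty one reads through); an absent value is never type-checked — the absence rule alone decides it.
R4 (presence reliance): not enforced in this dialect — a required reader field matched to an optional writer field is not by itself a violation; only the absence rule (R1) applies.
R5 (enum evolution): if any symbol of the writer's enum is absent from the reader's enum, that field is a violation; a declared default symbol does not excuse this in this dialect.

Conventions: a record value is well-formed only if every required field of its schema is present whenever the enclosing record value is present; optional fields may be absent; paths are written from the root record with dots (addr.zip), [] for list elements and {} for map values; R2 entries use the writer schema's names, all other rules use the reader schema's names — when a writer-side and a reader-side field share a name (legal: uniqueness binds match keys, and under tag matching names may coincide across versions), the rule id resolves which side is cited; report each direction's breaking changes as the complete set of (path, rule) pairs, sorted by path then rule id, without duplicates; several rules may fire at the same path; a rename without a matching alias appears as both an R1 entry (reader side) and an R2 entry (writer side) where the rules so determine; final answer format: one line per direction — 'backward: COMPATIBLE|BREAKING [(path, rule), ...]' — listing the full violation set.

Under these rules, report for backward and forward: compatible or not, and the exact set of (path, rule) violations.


backward: COMPATIBLE []; forward: COMPATIBLE []

in Session below, arrows point writer -> reader
checking backward for Session: reader v2 against writer v1:
  tier: paired with writer status (State -> State; writer required)
  codes: paired with writer codes (list<int32> -> list<int32>; writer optional)
  seq: paired with writer seq (int32 -> int32; writer optional)
  weight: paired with writer weight (float64 -> float64; writer optional)
  primary: paired with writer primary (bool -> bool; writer required)
  rating: no writer match
  name: paired with writer name (string -> string; writer required)
  latitude: paired with writer latitude (float64 -> float64; writer required)
  nothing fires on Session: backward is COMPATIBLE
checking forward for Session: reader v1 against writer v2:
  status: paired with writer tier (State -> State; writer required)
  codes: paired with writer codes (list<int32> -> list<int32>; writer optional)
  seq: paired with writer seq (int32 -> int32; writer optional)
  weight: paired with writer weight (float64 -> float64; writer optional)
  primary: paired with writer primary (bool -> bool; writer required)
  name: paired with writer name (string -> string; writer required)
  latitude: paired with writer latitude (float64 -> float64; writer required)
  leftover writer field: rating
  nothing fires on Session: forward is COMPATIBLE


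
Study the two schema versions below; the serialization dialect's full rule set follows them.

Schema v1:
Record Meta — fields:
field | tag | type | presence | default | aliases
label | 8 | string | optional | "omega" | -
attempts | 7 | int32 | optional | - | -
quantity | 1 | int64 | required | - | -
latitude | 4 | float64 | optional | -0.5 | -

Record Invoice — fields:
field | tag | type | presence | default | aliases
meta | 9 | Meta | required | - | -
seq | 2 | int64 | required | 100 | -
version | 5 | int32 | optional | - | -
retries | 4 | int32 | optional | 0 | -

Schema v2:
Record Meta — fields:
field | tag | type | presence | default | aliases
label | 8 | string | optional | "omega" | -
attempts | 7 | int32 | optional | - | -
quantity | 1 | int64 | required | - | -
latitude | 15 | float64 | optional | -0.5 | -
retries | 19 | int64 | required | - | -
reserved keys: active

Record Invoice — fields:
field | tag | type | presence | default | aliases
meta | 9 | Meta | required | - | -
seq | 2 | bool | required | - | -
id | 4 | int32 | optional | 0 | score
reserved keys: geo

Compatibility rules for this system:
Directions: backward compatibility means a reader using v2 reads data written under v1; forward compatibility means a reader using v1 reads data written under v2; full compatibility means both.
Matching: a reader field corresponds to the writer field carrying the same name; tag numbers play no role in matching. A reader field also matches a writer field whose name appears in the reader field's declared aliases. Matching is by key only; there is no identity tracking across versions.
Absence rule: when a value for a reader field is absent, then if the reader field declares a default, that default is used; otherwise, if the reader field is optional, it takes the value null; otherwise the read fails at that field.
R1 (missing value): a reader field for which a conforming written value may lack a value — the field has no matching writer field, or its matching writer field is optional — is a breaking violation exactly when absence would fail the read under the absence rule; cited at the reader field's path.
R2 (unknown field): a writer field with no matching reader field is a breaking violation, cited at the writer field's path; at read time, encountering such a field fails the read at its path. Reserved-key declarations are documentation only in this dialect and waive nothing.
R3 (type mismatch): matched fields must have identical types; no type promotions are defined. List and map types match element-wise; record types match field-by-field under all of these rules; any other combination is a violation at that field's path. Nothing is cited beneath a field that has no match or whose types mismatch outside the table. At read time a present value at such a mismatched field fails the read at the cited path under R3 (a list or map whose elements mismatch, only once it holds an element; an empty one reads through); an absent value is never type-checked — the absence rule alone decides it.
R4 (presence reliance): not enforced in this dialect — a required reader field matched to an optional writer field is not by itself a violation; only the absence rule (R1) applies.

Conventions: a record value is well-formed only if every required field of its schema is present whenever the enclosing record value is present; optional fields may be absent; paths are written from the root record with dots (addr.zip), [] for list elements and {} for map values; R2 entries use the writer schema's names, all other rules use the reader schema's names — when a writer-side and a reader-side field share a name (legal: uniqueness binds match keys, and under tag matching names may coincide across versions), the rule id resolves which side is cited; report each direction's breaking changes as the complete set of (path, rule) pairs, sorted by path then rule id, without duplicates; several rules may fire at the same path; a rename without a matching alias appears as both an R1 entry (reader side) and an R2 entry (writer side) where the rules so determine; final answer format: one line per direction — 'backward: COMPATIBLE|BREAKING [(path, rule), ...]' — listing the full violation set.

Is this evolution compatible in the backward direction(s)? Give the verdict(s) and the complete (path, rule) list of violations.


in Invoice below, arrows point writer -> reader
backward on Invoice — v2 reading data written by v1:
  meta: Meta -> Meta, writer required; from meta
  seq: int64 -> bool, writer required; from seq
  no writer field matches reader id
  leftover writer field: version
  leftover writer field: retries
  meta.label: string -> string, writer optional; from meta.label
  meta.attempts: int32 -> int32, writer optional; from meta.attempts
  meta.quantity: int64 -> int64, writer required; from meta.quantity
  meta.latitude: float64 -> float64, writer optional; from meta.latitude
  no writer field matches reader meta.retries
  violation R1 at meta.retries
  violation R2 at retries
  violation R3 at seq
  violation R2 at version
  backward on Invoice therefore BREAKING (4)
remaining Invoice differences; none change what is asked:
  field latitude in record Meta: tag 4 changed to 15 -> fires no rule on Invoice, leaving the asked answer as it is

backward: BREAKING [(meta.retries, R1), (retries, R2), (seq, R3), (version, R2)]
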